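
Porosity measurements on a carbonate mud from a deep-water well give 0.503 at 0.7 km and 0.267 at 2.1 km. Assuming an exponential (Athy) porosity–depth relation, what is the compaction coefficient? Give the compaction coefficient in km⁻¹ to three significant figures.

0.452 km⁻¹

Athy: phi(d) = phi₀ e^(−βd) ⇒ phi₁/phi₂ = e^{β(d₂−d₁)} ⇒ β = ln(phi₁/phi₂)/(d₂−d₁)
β = ln(0.503/0.267) / (2.1 − 0.7) = ln(1.884) / 1.4 = 0.6333 / 1.4 = 0.4524 km⁻¹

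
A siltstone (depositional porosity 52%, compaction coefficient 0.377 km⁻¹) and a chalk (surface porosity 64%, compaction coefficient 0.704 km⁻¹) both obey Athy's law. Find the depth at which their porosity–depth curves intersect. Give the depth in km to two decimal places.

0.63 km

Set phi₀ₐ e^(−cₐZ) = phi₀ᵦ e^(−cᵦZ) ⇒ ln(phi₀ₐ/phi₀ᵦ) = (cₐ − cᵦ)·Z
Z = ln(0.52/0.64) / (0.377 − 0.704) = -0.2076 / -0.327 = 0.635 km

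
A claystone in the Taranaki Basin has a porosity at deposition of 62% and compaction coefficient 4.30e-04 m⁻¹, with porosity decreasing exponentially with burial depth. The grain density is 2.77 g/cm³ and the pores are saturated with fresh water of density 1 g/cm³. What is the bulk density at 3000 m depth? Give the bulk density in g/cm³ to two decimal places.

2.47 g/cm³

Working in km (1 km = 1000 m; c in km⁻¹ = c in m⁻¹ × 1000):
Porosity at depth: phi = 0.62·exp(−0.43×3) = 0.62×0.2753 = 0.1707
Bulk density: ρ_b = (1−phi)ρ_g + phi·ρ_f = 0.8293×2.77 + 0.1707×1
       = 2.297 + 0.171 = 2.468 g/cm³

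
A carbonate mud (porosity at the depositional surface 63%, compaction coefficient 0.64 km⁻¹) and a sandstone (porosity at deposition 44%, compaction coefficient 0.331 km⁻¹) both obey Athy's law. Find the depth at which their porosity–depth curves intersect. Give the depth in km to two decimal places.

Set n₀ₐ e^(−βₐd) = n₀ᵦ e^(−βᵦd) ⇒ ln(n₀ₐ/n₀ᵦ) = (βₐ − βᵦ)·d
d = ln(0.63/0.44) / (0.64 − 0.331) = 0.3589 / 0.309 = 1.162 km

1.16 km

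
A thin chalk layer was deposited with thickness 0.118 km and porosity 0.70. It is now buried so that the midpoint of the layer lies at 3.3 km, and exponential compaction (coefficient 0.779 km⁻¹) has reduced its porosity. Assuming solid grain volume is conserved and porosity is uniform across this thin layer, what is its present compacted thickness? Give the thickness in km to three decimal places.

Porosity at 3.3 km: φ = 0.7·exp(−0.779×3.3) = 0.0535
Solid-volume conservation: h(1−φ) = h₀(1−φ₀) ⇒ h = h₀·(1−φ₀)/(1−φ)
h = 0.118 × (1 − 0.7)/(1 − 0.0535) = 0.118 × 0.3170 = 0.0374 km

0.037 km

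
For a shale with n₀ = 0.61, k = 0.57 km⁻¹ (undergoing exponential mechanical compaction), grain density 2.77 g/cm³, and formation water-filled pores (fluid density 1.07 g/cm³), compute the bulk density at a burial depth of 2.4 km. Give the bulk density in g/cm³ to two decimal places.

2.51 g/cm³

Porosity at depth: n = 0.61·exp(−0.57×2.4) = 0.61×0.2546 = 0.1553
Bulk density: ρ_b = (1−n)ρ_g + n·ρ_f = 0.8447×2.77 + 0.1553×1.07
       = 2.340 + 0.166 = 2.506 g/cm³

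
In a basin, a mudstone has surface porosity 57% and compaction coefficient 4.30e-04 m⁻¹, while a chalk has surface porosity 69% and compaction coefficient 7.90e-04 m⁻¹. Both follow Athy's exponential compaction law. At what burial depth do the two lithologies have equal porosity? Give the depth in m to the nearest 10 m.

530 m

Working in km (1 km = 1000 m; c in km⁻¹ = c in m⁻¹ × 1000):
Set φ₀ₐ e^(−cₐd) = φ₀ᵦ e^(−cᵦd) ⇒ ln(φ₀ₐ/φ₀ᵦ) = (cₐ − cᵦ)·d
d = ln(0.57/0.69) / (0.43 − 0.79) = -0.1911 / -0.36 = 0.531 km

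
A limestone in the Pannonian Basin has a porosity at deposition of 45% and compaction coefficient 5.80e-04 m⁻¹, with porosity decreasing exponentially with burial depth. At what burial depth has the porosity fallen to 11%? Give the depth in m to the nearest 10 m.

2430 m

Working in km (1 km = 1000 m; k in km⁻¹ = k in m⁻¹ × 1000):
Invert Athy's law: z = ln(phi₀/phi) / k
z = ln(0.45/0.11) / 0.58 = ln(4.091) / 0.58 = 1.4088 / 0.58 = 2.429 km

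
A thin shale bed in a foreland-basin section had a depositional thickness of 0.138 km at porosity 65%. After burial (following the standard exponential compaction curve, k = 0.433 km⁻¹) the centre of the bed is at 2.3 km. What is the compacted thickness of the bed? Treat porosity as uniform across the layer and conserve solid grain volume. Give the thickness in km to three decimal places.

Porosity at 2.3 km: phi = 0.65·exp(−0.433×2.3) = 0.2401
Solid-volume conservation: h(1−phi) = h₀(1−phi₀) ⇒ h = h₀·(1−phi₀)/(1−phi)
h = 0.138 × (1 − 0.65)/(1 − 0.2401) = 0.138 × 0.4606 = 0.0636 km

0.064 km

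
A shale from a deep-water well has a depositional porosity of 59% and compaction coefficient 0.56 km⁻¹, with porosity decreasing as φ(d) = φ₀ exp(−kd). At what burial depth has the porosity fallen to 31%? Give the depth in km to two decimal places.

1.15 km

Invert Athy's law: d = ln(φ₀/φ) / k
d = ln(0.59/0.31) / 0.56 = ln(1.903) / 0.56 = 0.6436 / 0.56 = 1.149 km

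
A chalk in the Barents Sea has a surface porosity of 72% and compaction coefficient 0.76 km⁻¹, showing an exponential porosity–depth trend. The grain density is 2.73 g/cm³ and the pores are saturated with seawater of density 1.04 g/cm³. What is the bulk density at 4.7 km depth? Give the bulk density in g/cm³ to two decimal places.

Porosity at depth: φ = 0.72·exp(−0.76×4.7) = 0.72×0.0281 = 0.0202
Bulk density: ρ_b = (1−φ)ρ_g + φ·ρ_f = 0.9798×2.73 + 0.0202×1.04
       = 2.675 + 0.021 = 2.696 g/cm³

2.70 g/cm³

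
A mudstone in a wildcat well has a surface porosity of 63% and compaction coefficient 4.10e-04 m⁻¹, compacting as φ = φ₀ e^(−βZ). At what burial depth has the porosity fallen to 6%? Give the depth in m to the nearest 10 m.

5740 m

Working in km (1 km = 1000 m; β in km⁻¹ = β in m⁻¹ × 1000):
Invert Athy's law: Z = ln(φ₀/φ) / β
Z = ln(0.63/0.06) / 0.41 = ln(10.5) / 0.41 = 2.3514 / 0.41 = 5.735 km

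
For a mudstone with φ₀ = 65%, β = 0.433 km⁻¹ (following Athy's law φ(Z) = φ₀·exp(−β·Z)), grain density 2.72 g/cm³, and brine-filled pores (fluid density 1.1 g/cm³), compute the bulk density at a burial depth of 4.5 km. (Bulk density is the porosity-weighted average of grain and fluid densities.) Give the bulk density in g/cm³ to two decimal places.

Porosity at depth: φ = 0.65·exp(−0.433×4.5) = 0.65×0.1425 = 0.0926
Bulk density: ρ_b = (1−φ)ρ_g + φ·ρ_f = 0.9074×2.72 + 0.0926×1.1
       = 2.468 + 0.102 = 2.570 g/cm³

2.57 g/cm³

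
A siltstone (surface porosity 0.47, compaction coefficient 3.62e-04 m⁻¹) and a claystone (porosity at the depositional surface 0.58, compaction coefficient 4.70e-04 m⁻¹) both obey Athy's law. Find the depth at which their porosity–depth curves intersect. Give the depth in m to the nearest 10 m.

1950 m

Working in km (1 km = 1000 m; k in km⁻¹ = k in m⁻¹ × 1000):
Set n₀ₐ e^(−kₐZ) = n₀ᵦ e^(−kᵦZ) ⇒ ln(n₀ₐ/n₀ᵦ) = (kₐ − kᵦ)·Z
Z = ln(0.47/0.58) / (0.362 − 0.47) = -0.2103 / -0.108 = 1.947 km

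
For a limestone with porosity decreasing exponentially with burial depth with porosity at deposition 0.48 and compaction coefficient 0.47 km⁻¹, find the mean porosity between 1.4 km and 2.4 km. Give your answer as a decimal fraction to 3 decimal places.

⟨φ⟩ = (1/(d₂−d₁)) ∫ φ₀ e^(−βd) dd = φ₀·(e^(−β·d₁) − e^(−β·d₂)) / (β·(d₂−d₁))
e^(−0.47×1.4) = 0.5179; e^(−0.47×2.4) = 0.3237
⟨φ⟩ = 0.48 × (0.5179 − 0.3237) / (0.47 × 1) = 0.48 × 0.4132 = 0.1983

0.198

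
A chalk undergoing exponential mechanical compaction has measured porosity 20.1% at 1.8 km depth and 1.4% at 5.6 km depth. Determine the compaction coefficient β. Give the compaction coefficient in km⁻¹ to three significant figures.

Athy: n(d) = n₀ e^(−βd) ⇒ n₁/n₂ = e^{β(d₂−d₁)} ⇒ β = ln(n₁/n₂)/(d₂−d₁)
β = ln(0.201/0.014) / (5.6 − 1.8) = ln(14.36) / 3.8 = 2.6642 / 3.8 = 0.7011 km⁻¹

0.701 km⁻¹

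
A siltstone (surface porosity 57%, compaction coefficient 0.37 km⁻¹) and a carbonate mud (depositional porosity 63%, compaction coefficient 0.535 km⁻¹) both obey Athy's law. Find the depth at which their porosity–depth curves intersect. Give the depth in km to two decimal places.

Set phi₀ₐ e^(−cₐZ) = phi₀ᵦ e^(−cᵦZ) ⇒ ln(phi₀ₐ/phi₀ᵦ) = (cₐ − cᵦ)·Z
Z = ln(0.57/0.63) / (0.37 − 0.535) = -0.1001 / -0.165 = 0.607 km

0.61 km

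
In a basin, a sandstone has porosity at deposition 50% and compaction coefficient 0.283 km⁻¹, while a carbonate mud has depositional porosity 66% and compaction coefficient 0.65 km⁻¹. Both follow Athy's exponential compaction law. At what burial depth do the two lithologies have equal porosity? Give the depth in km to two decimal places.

Set φ₀ₐ e^(−βₐz) = φ₀ᵦ e^(−βᵦz) ⇒ ln(φ₀ₐ/φ₀ᵦ) = (βₐ − βᵦ)·z
z = ln(0.5/0.66) / (0.283 − 0.65) = -0.2776 / -0.367 = 0.756 km

0.76 km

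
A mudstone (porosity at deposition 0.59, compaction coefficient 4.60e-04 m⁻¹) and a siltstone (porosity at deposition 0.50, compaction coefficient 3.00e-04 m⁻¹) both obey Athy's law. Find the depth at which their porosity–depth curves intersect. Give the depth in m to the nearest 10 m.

Working in km (1 km = 1000 m; c in km⁻¹ = c in m⁻¹ × 1000):
Set phi₀ₐ e^(−cₐZ) = phi₀ᵦ e^(−cᵦZ) ⇒ ln(phi₀ₐ/phi₀ᵦ) = (cₐ − cᵦ)·Z
Z = ln(0.59/0.5) / (0.46 − 0.3) = 0.1655 / 0.16 = 1.034 km

1030 m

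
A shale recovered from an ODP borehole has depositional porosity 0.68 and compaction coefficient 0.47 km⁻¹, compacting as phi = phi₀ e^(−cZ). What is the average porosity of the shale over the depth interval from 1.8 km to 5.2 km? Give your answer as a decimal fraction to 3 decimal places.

0.146

⟨phi⟩ = (1/(Z₂−Z₁)) ∫ phi₀ e^(−cZ) dZ = phi₀·(e^(−c·Z₁) − e^(−c·Z₂)) / (c·(Z₂−Z₁))
e^(−0.47×1.8) = 0.4291; e^(−0.47×5.2) = 0.0868
⟨phi⟩ = 0.68 × (0.4291 − 0.0868) / (0.47 × 3.4) = 0.68 × 0.2142 = 0.1457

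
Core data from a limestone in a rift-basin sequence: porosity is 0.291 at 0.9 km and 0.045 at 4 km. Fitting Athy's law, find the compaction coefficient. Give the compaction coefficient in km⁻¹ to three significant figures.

0.602 km⁻¹

Athy: φ(Z) = φ₀ e^(−cZ) ⇒ φ₁/φ₂ = e^{c(Z₂−Z₁)} ⇒ c = ln(φ₁/φ₂)/(Z₂−Z₁)
c = ln(0.291/0.045) / (4 − 0.9) = ln(6.467) / 3.1 = 1.8667 / 3.1 = 0.6021 km⁻¹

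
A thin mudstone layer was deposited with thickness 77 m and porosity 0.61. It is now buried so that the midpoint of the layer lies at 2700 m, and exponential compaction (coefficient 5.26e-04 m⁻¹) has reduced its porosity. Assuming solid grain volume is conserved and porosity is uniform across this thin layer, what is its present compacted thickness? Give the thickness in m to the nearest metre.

35 m

Working in km (1 km = 1000 m; k in km⁻¹ = k in m⁻¹ × 1000):
Porosity at 2.7 km: φ = 0.61·exp(−0.526×2.7) = 0.1474
Solid-volume conservation: h(1−φ) = h₀(1−φ₀) ⇒ h = h₀·(1−φ₀)/(1−φ)
h = 0.077 × (1 − 0.61)/(1 − 0.1474) = 0.077 × 0.4574 = 0.0352 km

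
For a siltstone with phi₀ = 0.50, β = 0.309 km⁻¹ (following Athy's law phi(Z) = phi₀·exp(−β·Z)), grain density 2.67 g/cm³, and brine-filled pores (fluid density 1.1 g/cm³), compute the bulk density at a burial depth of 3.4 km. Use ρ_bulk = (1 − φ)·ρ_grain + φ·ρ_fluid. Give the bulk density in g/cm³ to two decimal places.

Porosity at depth: phi = 0.5·exp(−0.309×3.4) = 0.5×0.3497 = 0.1749
Bulk density: ρ_b = (1−phi)ρ_g + phi·ρ_f = 0.8251×2.67 + 0.1749×1.1
       = 2.203 + 0.192 = 2.395 g/cm³

2.40 g/cm³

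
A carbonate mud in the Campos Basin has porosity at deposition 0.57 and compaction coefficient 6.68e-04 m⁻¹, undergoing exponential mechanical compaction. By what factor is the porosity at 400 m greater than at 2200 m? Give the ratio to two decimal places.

3.33

Working in km (1 km = 1000 m; β in km⁻¹ = β in m⁻¹ × 1000):
φ(Z₁)/φ(Z₂) = e^(−β·Z₁)/e^(−β·Z₂) = e^{β(Z₂−Z₁)}
= exp(0.668 × 1.8) = exp(1.202) = 3.3281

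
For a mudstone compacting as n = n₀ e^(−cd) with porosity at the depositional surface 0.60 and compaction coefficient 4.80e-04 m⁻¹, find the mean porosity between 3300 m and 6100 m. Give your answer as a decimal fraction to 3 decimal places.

Working in km (1 km = 1000 m; c in km⁻¹ = c in m⁻¹ × 1000):
⟨n⟩ = (1/(d₂−d₁)) ∫ n₀ e^(−cd) dd = n₀·(e^(−c·d₁) − e^(−c·d₂)) / (c·(d₂−d₁))
e^(−0.48×3.3) = 0.2052; e^(−0.48×6.1) = 0.0535
⟨n⟩ = 0.6 × (0.2052 − 0.0535) / (0.48 × 2.8) = 0.6 × 0.1128 = 0.0677

0.068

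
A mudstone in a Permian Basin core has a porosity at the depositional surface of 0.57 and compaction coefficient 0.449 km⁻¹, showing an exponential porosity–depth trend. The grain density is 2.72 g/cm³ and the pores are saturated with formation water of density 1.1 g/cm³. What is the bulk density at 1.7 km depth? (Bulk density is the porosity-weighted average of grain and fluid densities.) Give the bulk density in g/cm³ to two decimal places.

2.29 g/cm³

Porosity at depth: n = 0.57·exp(−0.449×1.7) = 0.57×0.4661 = 0.2657
Bulk density: ρ_b = (1−n)ρ_g + n·ρ_f = 0.7343×2.72 + 0.2657×1.1
       = 1.997 + 0.292 = 2.290 g/cm³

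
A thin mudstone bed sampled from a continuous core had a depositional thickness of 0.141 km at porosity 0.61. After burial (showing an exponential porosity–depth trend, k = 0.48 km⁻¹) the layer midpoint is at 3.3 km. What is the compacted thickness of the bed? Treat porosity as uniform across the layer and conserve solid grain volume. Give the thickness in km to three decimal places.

Porosity at 3.3 km: n = 0.61·exp(−0.48×3.3) = 0.1251
Solid-volume conservation: h(1−n) = h₀(1−n₀) ⇒ h = h₀·(1−n₀)/(1−n)
h = 0.141 × (1 − 0.61)/(1 − 0.1251) = 0.141 × 0.4458 = 0.0629 km

0.063 km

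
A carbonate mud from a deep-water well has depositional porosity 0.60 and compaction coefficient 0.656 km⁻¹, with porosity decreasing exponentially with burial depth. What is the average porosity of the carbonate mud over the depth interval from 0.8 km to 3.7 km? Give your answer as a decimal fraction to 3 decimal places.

0.159

⟨phi⟩ = (1/(z₂−z₁)) ∫ phi₀ e^(−cz) dz = phi₀·(e^(−c·z₁) − e^(−c·z₂)) / (c·(z₂−z₁))
e^(−0.656×0.8) = 0.5917; e^(−0.656×3.7) = 0.0883
⟨phi⟩ = 0.6 × (0.5917 − 0.0883) / (0.656 × 2.9) = 0.6 × 0.2646 = 0.1588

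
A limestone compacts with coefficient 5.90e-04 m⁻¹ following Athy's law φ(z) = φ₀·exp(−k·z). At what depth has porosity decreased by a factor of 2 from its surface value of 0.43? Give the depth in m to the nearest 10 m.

Working in km (1 km = 1000 m; k in km⁻¹ = k in m⁻¹ × 1000):
φ/φ₀ = 1/2 ⇒ exp(−k·z) = 1/2 ⇒ z = ln(2) / k
z = 0.6931 / 0.59 = 1.175 km

1170 m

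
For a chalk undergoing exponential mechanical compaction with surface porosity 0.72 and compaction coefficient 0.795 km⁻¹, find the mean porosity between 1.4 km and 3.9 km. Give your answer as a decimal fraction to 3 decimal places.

⟨φ⟩ = (1/(Z₂−Z₁)) ∫ φ₀ e^(−cZ) dZ = φ₀·(e^(−c·Z₁) − e^(−c·Z₂)) / (c·(Z₂−Z₁))
e^(−0.795×1.4) = 0.3286; e^(−0.795×3.9) = 0.0450
⟨φ⟩ = 0.72 × (0.3286 − 0.0450) / (0.795 × 2.5) = 0.72 × 0.1427 = 0.1027

0.103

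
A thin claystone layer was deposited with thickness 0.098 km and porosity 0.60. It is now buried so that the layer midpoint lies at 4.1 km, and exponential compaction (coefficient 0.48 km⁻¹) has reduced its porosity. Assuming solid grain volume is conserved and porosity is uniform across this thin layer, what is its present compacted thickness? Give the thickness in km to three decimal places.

Porosity at 4.1 km: n = 0.6·exp(−0.48×4.1) = 0.0838
Solid-volume conservation: h(1−n) = h₀(1−n₀) ⇒ h = h₀·(1−n₀)/(1−n)
h = 0.098 × (1 − 0.6)/(1 − 0.0838) = 0.098 × 0.4366 = 0.0428 km

0.043 km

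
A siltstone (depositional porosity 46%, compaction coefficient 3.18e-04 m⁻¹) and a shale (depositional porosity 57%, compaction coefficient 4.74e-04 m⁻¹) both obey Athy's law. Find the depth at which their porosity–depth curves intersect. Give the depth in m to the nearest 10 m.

Working in km (1 km = 1000 m; k in km⁻¹ = k in m⁻¹ × 1000):
Set φ₀ₐ e^(−kₐz) = φ₀ᵦ e^(−kᵦz) ⇒ ln(φ₀ₐ/φ₀ᵦ) = (kₐ − kᵦ)·z
z = ln(0.46/0.57) / (0.318 − 0.474) = -0.2144 / -0.156 = 1.374 km

1370 m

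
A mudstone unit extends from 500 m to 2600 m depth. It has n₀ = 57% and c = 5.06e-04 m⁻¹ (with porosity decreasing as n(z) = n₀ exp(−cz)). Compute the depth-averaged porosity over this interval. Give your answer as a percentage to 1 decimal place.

Working in km (1 km = 1000 m; c in km⁻¹ = c in m⁻¹ × 1000):
⟨n⟩ = (1/(z₂−z₁)) ∫ n₀ e^(−cz) dz = n₀·(e^(−c·z₁) − e^(−c·z₂)) / (c·(z₂−z₁))
e^(−0.506×0.5) = 0.7765; e^(−0.506×2.6) = 0.2683
⟨n⟩ = 0.57 × (0.7765 − 0.2683) / (0.506 × 2.1) = 0.57 × 0.4782 = 0.2726

27.3%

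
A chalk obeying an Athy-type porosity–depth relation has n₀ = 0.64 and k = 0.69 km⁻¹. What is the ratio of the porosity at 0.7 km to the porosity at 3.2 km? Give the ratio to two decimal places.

5.61

n(z₁)/n(z₂) = e^(−k·z₁)/e^(−k·z₂) = e^{k(z₂−z₁)}
= exp(0.69 × 2.5) = exp(1.725) = 5.6125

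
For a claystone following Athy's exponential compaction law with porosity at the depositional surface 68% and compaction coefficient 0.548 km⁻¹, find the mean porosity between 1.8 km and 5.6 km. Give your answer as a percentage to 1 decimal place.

10.7%

⟨φ⟩ = (1/(d₂−d₁)) ∫ φ₀ e^(−βd) dd = φ₀·(e^(−β·d₁) − e^(−β·d₂)) / (β·(d₂−d₁))
e^(−0.548×1.8) = 0.3729; e^(−0.548×5.6) = 0.0465
⟨φ⟩ = 0.68 × (0.3729 − 0.0465) / (0.548 × 3.8) = 0.68 × 0.1568 = 0.1066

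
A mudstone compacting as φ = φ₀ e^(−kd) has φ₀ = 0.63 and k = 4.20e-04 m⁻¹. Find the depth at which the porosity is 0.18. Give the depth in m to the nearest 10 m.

Working in km (1 km = 1000 m; k in km⁻¹ = k in m⁻¹ × 1000):
Invert Athy's law: d = ln(φ₀/φ) / k
d = ln(0.63/0.18) / 0.42 = ln(3.5) / 0.42 = 1.2528 / 0.42 = 2.983 km

2980 m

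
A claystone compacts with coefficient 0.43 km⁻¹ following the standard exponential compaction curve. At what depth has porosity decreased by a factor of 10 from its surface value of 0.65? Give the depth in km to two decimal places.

5.35 km

phi/phi₀ = 1/10 ⇒ exp(−k·Z) = 1/10 ⇒ Z = ln(10) / k
Z = 2.3026 / 0.43 = 5.355 km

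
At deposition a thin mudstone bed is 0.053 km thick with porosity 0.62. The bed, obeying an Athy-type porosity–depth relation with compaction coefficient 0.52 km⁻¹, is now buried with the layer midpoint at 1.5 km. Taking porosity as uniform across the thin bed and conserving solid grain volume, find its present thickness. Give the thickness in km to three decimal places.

0.028 km

Porosity at 1.5 km: n = 0.62·exp(−0.52×1.5) = 0.2842
Solid-volume conservation: h(1−n) = h₀(1−n₀) ⇒ h = h₀·(1−n₀)/(1−n)
h = 0.053 × (1 − 0.62)/(1 − 0.2842) = 0.053 × 0.5309 = 0.0281 km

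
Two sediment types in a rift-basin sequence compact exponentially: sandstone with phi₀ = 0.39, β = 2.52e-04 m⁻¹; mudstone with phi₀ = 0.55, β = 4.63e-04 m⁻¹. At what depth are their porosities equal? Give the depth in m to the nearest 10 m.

Working in km (1 km = 1000 m; β in km⁻¹ = β in m⁻¹ × 1000):
Set phi₀ₐ e^(−βₐz) = phi₀ᵦ e^(−βᵦz) ⇒ ln(phi₀ₐ/phi₀ᵦ) = (βₐ − βᵦ)·z
z = ln(0.39/0.55) / (0.252 − 0.463) = -0.3438 / -0.211 = 1.629 km

1630 m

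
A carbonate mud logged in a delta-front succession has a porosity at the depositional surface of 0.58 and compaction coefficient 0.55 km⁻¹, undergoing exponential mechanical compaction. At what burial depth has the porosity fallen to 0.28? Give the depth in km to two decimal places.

Invert Athy's law: d = ln(φ₀/φ) / c
d = ln(0.58/0.28) / 0.55 = ln(2.071) / 0.55 = 0.7282 / 0.55 = 1.324 km

1.32 km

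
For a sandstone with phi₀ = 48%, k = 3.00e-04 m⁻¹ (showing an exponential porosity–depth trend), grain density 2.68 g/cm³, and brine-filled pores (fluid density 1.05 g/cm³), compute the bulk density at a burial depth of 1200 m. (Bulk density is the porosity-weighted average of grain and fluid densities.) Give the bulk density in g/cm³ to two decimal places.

2.13 g/cm³

Working in km (1 km = 1000 m; k in km⁻¹ = k in m⁻¹ × 1000):
Porosity at depth: phi = 0.48·exp(−0.3×1.2) = 0.48×0.6977 = 0.3349
Bulk density: ρ_b = (1−phi)ρ_g + phi·ρ_f = 0.6651×2.68 + 0.3349×1.05
       = 1.783 + 0.352 = 2.134 g/cm³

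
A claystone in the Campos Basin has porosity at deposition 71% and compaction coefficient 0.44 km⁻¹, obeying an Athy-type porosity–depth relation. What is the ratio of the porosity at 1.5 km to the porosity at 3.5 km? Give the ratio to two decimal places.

φ(Z₁)/φ(Z₂) = e^(−c·Z₁)/e^(−c·Z₂) = e^{c(Z₂−Z₁)}
= exp(0.44 × 2) = exp(0.88) = 2.4109

2.41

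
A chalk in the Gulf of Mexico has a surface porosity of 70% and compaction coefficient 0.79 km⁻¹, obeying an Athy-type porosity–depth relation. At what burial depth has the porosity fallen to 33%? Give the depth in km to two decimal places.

Invert Athy's law: Z = ln(n₀/n) / c
Z = ln(0.7/0.33) / 0.79 = ln(2.121) / 0.79 = 0.7520 / 0.79 = 0.952 km

0.95 km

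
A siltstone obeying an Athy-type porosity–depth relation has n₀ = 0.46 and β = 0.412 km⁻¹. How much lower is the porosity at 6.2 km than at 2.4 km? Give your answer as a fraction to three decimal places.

0.135

n(2.4) = 0.46·e^(−0.412×2.4) = 0.1711
n(6.2) = 0.46·e^(−0.412×6.2) = 0.0358
Δn = 0.1711 − 0.0358 = 0.1354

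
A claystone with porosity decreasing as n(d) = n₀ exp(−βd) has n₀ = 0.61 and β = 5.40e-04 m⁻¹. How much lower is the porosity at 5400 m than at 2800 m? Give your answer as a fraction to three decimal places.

Working in km (1 km = 1000 m; β in km⁻¹ = β in m⁻¹ × 1000):
n(2.8) = 0.61·e^(−0.54×2.8) = 0.1345
n(5.4) = 0.61·e^(−0.54×5.4) = 0.0330
Δn = 0.1345 − 0.0330 = 0.1015

0.101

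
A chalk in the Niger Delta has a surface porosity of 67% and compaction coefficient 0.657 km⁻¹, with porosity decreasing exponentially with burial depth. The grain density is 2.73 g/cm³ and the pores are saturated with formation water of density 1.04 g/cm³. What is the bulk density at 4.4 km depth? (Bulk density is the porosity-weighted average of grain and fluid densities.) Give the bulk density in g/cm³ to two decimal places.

2.67 g/cm³

Porosity at depth: n = 0.67·exp(−0.657×4.4) = 0.67×0.0555 = 0.0372
Bulk density: ρ_b = (1−n)ρ_g + n·ρ_f = 0.9628×2.73 + 0.0372×1.04
       = 2.628 + 0.039 = 2.667 g/cm³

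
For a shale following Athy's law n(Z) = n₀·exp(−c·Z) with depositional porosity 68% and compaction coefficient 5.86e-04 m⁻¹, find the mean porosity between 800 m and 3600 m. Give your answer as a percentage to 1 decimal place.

20.9%

Working in km (1 km = 1000 m; c in km⁻¹ = c in m⁻¹ × 1000):
⟨n⟩ = (1/(Z₂−Z₁)) ∫ n₀ e^(−cZ) dZ = n₀·(e^(−c·Z₁) − e^(−c·Z₂)) / (c·(Z₂−Z₁))
e^(−0.586×0.8) = 0.6258; e^(−0.586×3.6) = 0.1213
⟨n⟩ = 0.68 × (0.6258 − 0.1213) / (0.586 × 2.8) = 0.68 × 0.3075 = 0.2091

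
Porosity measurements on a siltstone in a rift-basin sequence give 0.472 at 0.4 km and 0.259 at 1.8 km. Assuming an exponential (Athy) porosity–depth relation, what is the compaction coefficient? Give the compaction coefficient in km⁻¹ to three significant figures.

Athy: n(Z) = n₀ e^(−kZ) ⇒ n₁/n₂ = e^{k(Z₂−Z₁)} ⇒ k = ln(n₁/n₂)/(Z₂−Z₁)
k = ln(0.472/0.259) / (1.8 − 0.4) = ln(1.822) / 1.4 = 0.6002 / 1.4 = 0.4287 km⁻¹

0.429 km⁻¹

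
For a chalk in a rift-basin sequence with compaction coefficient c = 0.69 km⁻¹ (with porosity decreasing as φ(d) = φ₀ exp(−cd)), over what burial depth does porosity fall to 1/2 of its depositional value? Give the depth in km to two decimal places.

φ/φ₀ = 1/2 ⇒ exp(−c·d) = 1/2 ⇒ d = ln(2) / c
d = 0.6931 / 0.69 = 1.005 km

1.00 km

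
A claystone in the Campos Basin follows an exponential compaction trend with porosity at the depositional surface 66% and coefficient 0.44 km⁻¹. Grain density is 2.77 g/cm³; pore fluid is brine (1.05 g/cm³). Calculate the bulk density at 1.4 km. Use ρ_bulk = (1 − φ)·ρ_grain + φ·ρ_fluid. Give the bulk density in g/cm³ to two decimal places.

Porosity at depth: phi = 0.66·exp(−0.44×1.4) = 0.66×0.5401 = 0.3565
Bulk density: ρ_b = (1−phi)ρ_g + phi·ρ_f = 0.6435×2.77 + 0.3565×1.05
       = 1.783 + 0.374 = 2.157 g/cm³

2.16 g/cm³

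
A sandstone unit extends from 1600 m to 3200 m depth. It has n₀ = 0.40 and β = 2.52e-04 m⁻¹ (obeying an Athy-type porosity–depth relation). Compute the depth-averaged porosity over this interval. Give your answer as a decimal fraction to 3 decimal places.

Working in km (1 km = 1000 m; β in km⁻¹ = β in m⁻¹ × 1000):
⟨n⟩ = (1/(z₂−z₁)) ∫ n₀ e^(−βz) dz = n₀·(e^(−β·z₁) − e^(−β·z₂)) / (β·(z₂−z₁))
e^(−0.252×1.6) = 0.6682; e^(−0.252×3.2) = 0.4465
⟨n⟩ = 0.4 × (0.6682 − 0.4465) / (0.252 × 1.6) = 0.4 × 0.5499 = 0.2200

0.220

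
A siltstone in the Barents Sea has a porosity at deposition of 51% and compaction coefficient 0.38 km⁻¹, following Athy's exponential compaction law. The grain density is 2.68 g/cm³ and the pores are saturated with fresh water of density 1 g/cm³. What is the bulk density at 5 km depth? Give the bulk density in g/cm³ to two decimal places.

Porosity at depth: phi = 0.51·exp(−0.38×5) = 0.51×0.1496 = 0.0763
Bulk density: ρ_b = (1−phi)ρ_g + phi·ρ_f = 0.9237×2.68 + 0.0763×1
       = 2.476 + 0.076 = 2.552 g/cm³

2.55 g/cm³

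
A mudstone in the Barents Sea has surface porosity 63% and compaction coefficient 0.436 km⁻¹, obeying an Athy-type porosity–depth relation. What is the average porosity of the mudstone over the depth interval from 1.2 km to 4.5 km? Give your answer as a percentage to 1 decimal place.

⟨φ⟩ = (1/(Z₂−Z₁)) ∫ φ₀ e^(−kZ) dZ = φ₀·(e^(−k·Z₁) − e^(−k·Z₂)) / (k·(Z₂−Z₁))
e^(−0.436×1.2) = 0.5926; e^(−0.436×4.5) = 0.1406
⟨φ⟩ = 0.63 × (0.5926 − 0.1406) / (0.436 × 3.3) = 0.63 × 0.3142 = 0.1979

19.8%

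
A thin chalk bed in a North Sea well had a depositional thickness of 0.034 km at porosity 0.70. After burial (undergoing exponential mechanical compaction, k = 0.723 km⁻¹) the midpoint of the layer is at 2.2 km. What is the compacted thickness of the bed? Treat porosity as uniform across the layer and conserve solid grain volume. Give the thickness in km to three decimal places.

Porosity at 2.2 km: φ = 0.7·exp(−0.723×2.2) = 0.1427
Solid-volume conservation: h(1−φ) = h₀(1−φ₀) ⇒ h = h₀·(1−φ₀)/(1−φ)
h = 0.034 × (1 − 0.7)/(1 − 0.1427) = 0.034 × 0.3499 = 0.0119 km

0.012 km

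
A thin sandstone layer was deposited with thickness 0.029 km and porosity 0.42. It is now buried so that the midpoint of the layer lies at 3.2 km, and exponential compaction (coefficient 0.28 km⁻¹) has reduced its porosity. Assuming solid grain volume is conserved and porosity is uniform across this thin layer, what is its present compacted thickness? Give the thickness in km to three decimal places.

Porosity at 3.2 km: φ = 0.42·exp(−0.28×3.2) = 0.1714
Solid-volume conservation: h(1−φ) = h₀(1−φ₀) ⇒ h = h₀·(1−φ₀)/(1−φ)
h = 0.029 × (1 − 0.42)/(1 − 0.1714) = 0.029 × 0.7000 = 0.0203 km

0.020 km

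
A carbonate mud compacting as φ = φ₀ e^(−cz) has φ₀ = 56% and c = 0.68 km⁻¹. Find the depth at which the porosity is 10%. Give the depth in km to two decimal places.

Invert Athy's law: z = ln(φ₀/φ) / c
z = ln(0.56/0.1) / 0.68 = ln(5.6) / 0.68 = 1.7228 / 0.68 = 2.533 km

2.53 km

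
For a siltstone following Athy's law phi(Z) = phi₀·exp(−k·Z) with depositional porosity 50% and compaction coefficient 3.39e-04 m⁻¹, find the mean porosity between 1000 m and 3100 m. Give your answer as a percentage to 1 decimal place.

25.5%

Working in km (1 km = 1000 m; k in km⁻¹ = k in m⁻¹ × 1000):
⟨phi⟩ = (1/(Z₂−Z₁)) ∫ phi₀ e^(−kZ) dZ = phi₀·(e^(−k·Z₁) − e^(−k·Z₂)) / (k·(Z₂−Z₁))
e^(−0.339×1) = 0.7125; e^(−0.339×3.1) = 0.3496
⟨phi⟩ = 0.5 × (0.7125 − 0.3496) / (0.339 × 2.1) = 0.5 × 0.5097 = 0.2549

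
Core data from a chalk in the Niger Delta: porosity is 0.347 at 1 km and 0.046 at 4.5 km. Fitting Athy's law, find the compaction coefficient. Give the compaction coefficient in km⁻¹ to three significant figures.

Athy: φ(d) = φ₀ e^(−kd) ⇒ φ₁/φ₂ = e^{k(d₂−d₁)} ⇒ k = ln(φ₁/φ₂)/(d₂−d₁)
k = ln(0.347/0.046) / (4.5 − 1) = ln(7.543) / 3.5 = 2.0207 / 3.5 = 0.5773 km⁻¹

0.577 km⁻¹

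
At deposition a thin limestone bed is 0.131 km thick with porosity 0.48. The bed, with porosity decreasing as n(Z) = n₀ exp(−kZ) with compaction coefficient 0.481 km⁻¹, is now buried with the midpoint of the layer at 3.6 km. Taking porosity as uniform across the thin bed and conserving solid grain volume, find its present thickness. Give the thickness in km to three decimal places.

0.074 km

Porosity at 3.6 km: n = 0.48·exp(−0.481×3.6) = 0.0850
Solid-volume conservation: h(1−n) = h₀(1−n₀) ⇒ h = h₀·(1−n₀)/(1−n)
h = 0.131 × (1 − 0.48)/(1 − 0.0850) = 0.131 × 0.5683 = 0.0744 km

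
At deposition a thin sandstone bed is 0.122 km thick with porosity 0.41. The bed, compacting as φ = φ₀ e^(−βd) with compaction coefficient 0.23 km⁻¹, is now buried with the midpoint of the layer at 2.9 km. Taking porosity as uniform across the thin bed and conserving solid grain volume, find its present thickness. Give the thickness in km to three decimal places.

Porosity at 2.9 km: φ = 0.41·exp(−0.23×2.9) = 0.2104
Solid-volume conservation: h(1−φ) = h₀(1−φ₀) ⇒ h = h₀·(1−φ₀)/(1−φ)
h = 0.122 × (1 − 0.41)/(1 − 0.2104) = 0.122 × 0.7472 = 0.0912 km

0.091 km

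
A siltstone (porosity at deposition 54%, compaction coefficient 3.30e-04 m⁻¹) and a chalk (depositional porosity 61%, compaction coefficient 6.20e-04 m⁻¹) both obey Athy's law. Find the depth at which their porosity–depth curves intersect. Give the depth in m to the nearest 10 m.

Working in km (1 km = 1000 m; β in km⁻¹ = β in m⁻¹ × 1000):
Set phi₀ₐ e^(−βₐz) = phi₀ᵦ e^(−βᵦz) ⇒ ln(phi₀ₐ/phi₀ᵦ) = (βₐ − βᵦ)·z
z = ln(0.54/0.61) / (0.33 − 0.62) = -0.1219 / -0.29 = 0.420 km

420 m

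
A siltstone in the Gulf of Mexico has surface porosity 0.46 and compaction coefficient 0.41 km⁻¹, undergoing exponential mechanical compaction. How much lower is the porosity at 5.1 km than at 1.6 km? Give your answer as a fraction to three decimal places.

phi(1.6) = 0.46·e^(−0.41×1.6) = 0.2387
phi(5.1) = 0.46·e^(−0.41×5.1) = 0.0568
Δphi = 0.2387 − 0.0568 = 0.1819

0.182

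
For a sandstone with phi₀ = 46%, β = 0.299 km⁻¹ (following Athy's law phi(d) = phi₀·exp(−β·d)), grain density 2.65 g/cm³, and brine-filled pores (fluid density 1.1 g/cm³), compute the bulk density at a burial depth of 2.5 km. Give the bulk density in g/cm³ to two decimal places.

2.31 g/cm³

Porosity at depth: phi = 0.46·exp(−0.299×2.5) = 0.46×0.4735 = 0.2178
Bulk density: ρ_b = (1−phi)ρ_g + phi·ρ_f = 0.7822×2.65 + 0.2178×1.1
       = 2.073 + 0.240 = 2.312 g/cm³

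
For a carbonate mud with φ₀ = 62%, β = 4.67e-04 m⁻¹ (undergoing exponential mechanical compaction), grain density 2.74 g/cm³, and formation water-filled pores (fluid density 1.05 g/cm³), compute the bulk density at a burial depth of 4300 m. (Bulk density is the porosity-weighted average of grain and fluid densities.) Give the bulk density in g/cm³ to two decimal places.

2.60 g/cm³

Working in km (1 km = 1000 m; β in km⁻¹ = β in m⁻¹ × 1000):
Porosity at depth: φ = 0.62·exp(−0.467×4.3) = 0.62×0.1342 = 0.0832
Bulk density: ρ_b = (1−φ)ρ_g + φ·ρ_f = 0.9168×2.74 + 0.0832×1.05
       = 2.512 + 0.087 = 2.599 g/cm³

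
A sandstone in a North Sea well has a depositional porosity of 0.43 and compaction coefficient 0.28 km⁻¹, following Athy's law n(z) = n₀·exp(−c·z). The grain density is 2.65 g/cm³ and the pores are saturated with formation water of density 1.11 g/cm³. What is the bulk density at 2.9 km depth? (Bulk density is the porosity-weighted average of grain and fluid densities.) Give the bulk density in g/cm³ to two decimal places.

2.36 g/cm³

Porosity at depth: n = 0.43·exp(−0.28×2.9) = 0.43×0.4440 = 0.1909
Bulk density: ρ_b = (1−n)ρ_g + n·ρ_f = 0.8091×2.65 + 0.1909×1.11
       = 2.144 + 0.212 = 2.356 g/cm³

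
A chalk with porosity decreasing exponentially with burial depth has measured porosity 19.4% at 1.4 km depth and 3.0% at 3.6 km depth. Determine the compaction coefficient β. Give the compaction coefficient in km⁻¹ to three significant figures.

Athy: φ(d) = φ₀ e^(−βd) ⇒ φ₁/φ₂ = e^{β(d₂−d₁)} ⇒ β = ln(φ₁/φ₂)/(d₂−d₁)
β = ln(0.194/0.03) / (3.6 − 1.4) = ln(6.467) / 2.2 = 1.8667 / 2.2 = 0.8485 km⁻¹

0.848 km⁻¹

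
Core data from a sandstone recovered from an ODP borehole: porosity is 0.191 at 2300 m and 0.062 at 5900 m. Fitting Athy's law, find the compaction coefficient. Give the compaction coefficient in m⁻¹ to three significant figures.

Working in km (1 km = 1000 m; β in km⁻¹ = β in m⁻¹ × 1000):
Athy: n(Z) = n₀ e^(−βZ) ⇒ n₁/n₂ = e^{β(Z₂−Z₁)} ⇒ β = ln(n₁/n₂)/(Z₂−Z₁)
β = ln(0.191/0.062) / (5.9 − 2.3) = ln(3.081) / 3.6 = 1.1251 / 3.6 = 0.3125 km⁻¹

0.000313 m⁻¹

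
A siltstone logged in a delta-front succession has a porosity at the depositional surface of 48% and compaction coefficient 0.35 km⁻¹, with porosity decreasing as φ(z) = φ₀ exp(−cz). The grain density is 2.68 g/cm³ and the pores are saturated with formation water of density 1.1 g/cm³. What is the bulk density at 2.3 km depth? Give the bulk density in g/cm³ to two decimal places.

Porosity at depth: φ = 0.48·exp(−0.35×2.3) = 0.48×0.4471 = 0.2146
Bulk density: ρ_b = (1−φ)ρ_g + φ·ρ_f = 0.7854×2.68 + 0.2146×1.1
       = 2.105 + 0.236 = 2.341 g/cm³

2.34 g/cm³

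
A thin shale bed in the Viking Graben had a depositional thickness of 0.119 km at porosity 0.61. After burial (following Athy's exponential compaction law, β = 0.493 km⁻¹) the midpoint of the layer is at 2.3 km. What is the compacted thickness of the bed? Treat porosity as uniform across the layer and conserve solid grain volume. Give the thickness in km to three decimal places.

0.058 km

Porosity at 2.3 km: n = 0.61·exp(−0.493×2.3) = 0.1963
Solid-volume conservation: h(1−n) = h₀(1−n₀) ⇒ h = h₀·(1−n₀)/(1−n)
h = 0.119 × (1 − 0.61)/(1 − 0.1963) = 0.119 × 0.4852 = 0.0577 km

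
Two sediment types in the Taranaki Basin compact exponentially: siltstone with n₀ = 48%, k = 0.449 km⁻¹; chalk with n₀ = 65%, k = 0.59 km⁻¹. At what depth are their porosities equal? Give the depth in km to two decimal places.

Set n₀ₐ e^(−kₐd) = n₀ᵦ e^(−kᵦd) ⇒ ln(n₀ₐ/n₀ᵦ) = (kₐ − kᵦ)·d
d = ln(0.48/0.65) / (0.449 − 0.59) = -0.3032 / -0.141 = 2.150 km

2.15 km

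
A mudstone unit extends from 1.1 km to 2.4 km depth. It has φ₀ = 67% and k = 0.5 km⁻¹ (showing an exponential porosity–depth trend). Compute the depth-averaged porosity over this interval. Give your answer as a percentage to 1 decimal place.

28.4%

⟨φ⟩ = (1/(Z₂−Z₁)) ∫ φ₀ e^(−kZ) dZ = φ₀·(e^(−k·Z₁) − e^(−k·Z₂)) / (k·(Z₂−Z₁))
e^(−0.5×1.1) = 0.5769; e^(−0.5×2.4) = 0.3012
⟨φ⟩ = 0.67 × (0.5769 − 0.3012) / (0.5 × 1.3) = 0.67 × 0.4242 = 0.2842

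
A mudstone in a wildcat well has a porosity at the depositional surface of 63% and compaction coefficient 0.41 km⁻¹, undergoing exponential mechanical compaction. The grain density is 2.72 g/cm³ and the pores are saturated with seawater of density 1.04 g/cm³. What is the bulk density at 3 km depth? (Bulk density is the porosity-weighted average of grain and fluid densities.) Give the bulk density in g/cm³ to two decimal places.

2.41 g/cm³

Porosity at depth: φ = 0.63·exp(−0.41×3) = 0.63×0.2923 = 0.1841
Bulk density: ρ_b = (1−φ)ρ_g + φ·ρ_f = 0.8159×2.72 + 0.1841×1.04
       = 2.219 + 0.192 = 2.411 g/cm³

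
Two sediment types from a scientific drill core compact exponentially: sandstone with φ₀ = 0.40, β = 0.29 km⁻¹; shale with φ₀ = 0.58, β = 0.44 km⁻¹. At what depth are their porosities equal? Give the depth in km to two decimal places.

2.48 km

Set φ₀ₐ e^(−βₐZ) = φ₀ᵦ e^(−βᵦZ) ⇒ ln(φ₀ₐ/φ₀ᵦ) = (βₐ − βᵦ)·Z
Z = ln(0.4/0.58) / (0.29 − 0.44) = -0.3716 / -0.15 = 2.477 km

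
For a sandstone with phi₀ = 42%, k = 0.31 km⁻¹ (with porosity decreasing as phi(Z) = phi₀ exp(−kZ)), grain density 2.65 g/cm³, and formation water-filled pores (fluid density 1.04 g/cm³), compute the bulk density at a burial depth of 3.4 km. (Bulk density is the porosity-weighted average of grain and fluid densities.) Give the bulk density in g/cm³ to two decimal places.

2.41 g/cm³

Porosity at depth: phi = 0.42·exp(−0.31×3.4) = 0.42×0.3485 = 0.1464
Bulk density: ρ_b = (1−phi)ρ_g + phi·ρ_f = 0.8536×2.65 + 0.1464×1.04
       = 2.262 + 0.152 = 2.414 g/cm³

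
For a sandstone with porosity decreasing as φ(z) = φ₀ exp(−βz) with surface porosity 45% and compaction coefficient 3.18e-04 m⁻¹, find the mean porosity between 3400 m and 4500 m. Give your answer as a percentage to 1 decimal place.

Working in km (1 km = 1000 m; β in km⁻¹ = β in m⁻¹ × 1000):
⟨φ⟩ = (1/(z₂−z₁)) ∫ φ₀ e^(−βz) dz = φ₀·(e^(−β·z₁) − e^(−β·z₂)) / (β·(z₂−z₁))
e^(−0.318×3.4) = 0.3392; e^(−0.318×4.5) = 0.2391
⟨φ⟩ = 0.45 × (0.3392 − 0.2391) / (0.318 × 1.1) = 0.45 × 0.2862 = 0.1288

12.9%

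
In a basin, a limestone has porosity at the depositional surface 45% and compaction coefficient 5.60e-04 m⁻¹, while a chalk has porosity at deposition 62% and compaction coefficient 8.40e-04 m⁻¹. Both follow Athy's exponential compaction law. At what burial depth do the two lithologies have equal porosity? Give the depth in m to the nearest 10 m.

Working in km (1 km = 1000 m; β in km⁻¹ = β in m⁻¹ × 1000):
Set φ₀ₐ e^(−βₐd) = φ₀ᵦ e^(−βᵦd) ⇒ ln(φ₀ₐ/φ₀ᵦ) = (βₐ − βᵦ)·d
d = ln(0.45/0.62) / (0.56 − 0.84) = -0.3205 / -0.28 = 1.145 km

1140 m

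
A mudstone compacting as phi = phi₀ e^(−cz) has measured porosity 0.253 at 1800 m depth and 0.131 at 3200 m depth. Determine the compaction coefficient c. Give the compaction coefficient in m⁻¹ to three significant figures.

0.000470 m⁻¹

Working in km (1 km = 1000 m; c in km⁻¹ = c in m⁻¹ × 1000):
Athy: phi(z) = phi₀ e^(−cz) ⇒ phi₁/phi₂ = e^{c(z₂−z₁)} ⇒ c = ln(phi₁/phi₂)/(z₂−z₁)
c = ln(0.253/0.131) / (3.2 − 1.8) = ln(1.931) / 1.4 = 0.6582 / 1.4 = 0.4701 km⁻¹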